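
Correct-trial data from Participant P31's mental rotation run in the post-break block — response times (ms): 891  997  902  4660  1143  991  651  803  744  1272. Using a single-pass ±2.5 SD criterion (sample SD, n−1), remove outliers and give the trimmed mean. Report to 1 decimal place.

n = 10, ΣRT = 13054, M = 1305.400
Σ(x−M)² = 12805062.40; s = √(12805062.40/9) = 1192.805
Cutoffs: 1305.400 ± 2.5·1192.805 → [-1676.6, 4287.4]
Outside: 4660 → excluded.
Retained (n=9): Σ = 8394, mean = 8394/9 = 932.667

932.7 ms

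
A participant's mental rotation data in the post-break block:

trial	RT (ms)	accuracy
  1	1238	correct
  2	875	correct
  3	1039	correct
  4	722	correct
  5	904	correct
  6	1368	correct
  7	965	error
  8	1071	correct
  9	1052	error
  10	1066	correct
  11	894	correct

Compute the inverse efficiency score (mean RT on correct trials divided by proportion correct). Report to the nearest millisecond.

1246 ms

Correct trials (n=9): 1238, 875, 1039, 722, 904, 1368, 1071, 1066, 894
Mean correct RT = 9177/9 = 1019.6667 ms
Proportion correct = 9/11
IES = 1019.6667 / (9/11) = 1246.259 ms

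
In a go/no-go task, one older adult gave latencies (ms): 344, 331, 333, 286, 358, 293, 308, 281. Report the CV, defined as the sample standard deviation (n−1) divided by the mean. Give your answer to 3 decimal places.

n = 8, Σ = 2534, M = 316.7500
Σ(x−M)² = 5775.500; s = √(5775.500/7) = 28.7241
CV = 28.7241 / 316.7500 = 0.09068

0.091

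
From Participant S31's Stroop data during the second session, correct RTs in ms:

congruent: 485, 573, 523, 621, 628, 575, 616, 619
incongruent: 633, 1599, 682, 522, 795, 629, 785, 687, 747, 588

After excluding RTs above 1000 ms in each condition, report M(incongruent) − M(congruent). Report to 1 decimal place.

94.2 ms

incongruent: exclude 1599
M(congruent) = 4640/8 = 580.000
M(incongruent) = 6068/9 = 674.222
Difference = 674.222 − 580.000 = 94.222 ms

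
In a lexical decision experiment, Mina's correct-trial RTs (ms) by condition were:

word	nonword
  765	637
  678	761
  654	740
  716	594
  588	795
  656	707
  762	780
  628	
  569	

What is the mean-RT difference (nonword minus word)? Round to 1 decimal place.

47.8 ms

M(word) = 6016/9 = 668.444
M(nonword) = 5014/7 = 716.286
Difference = 716.286 − 668.444 = 47.841 ms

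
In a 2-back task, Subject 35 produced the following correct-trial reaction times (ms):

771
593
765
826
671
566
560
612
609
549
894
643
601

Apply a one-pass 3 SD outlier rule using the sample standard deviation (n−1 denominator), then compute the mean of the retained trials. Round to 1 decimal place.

n = 13, ΣRT = 8660, M = 666.154
Σ(x−M)² = 149607.69; s = √(149607.69/12) = 111.657
Cutoffs: 666.154 ± 3·111.657 → [331.2, 1001.1]
No RTs fall outside the cutoffs; all 13 retained. Mean = 8660/13 = 666.154

666.2 ms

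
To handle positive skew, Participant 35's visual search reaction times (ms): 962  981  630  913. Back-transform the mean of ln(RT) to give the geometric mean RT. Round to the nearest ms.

ln(RT): 6.8690, 6.8886, 6.4457, 6.8167
Mean ln(RT) = 27.0200/4 = 6.75501
Geometric mean = exp(6.75501) = 858.35 ms

858 ms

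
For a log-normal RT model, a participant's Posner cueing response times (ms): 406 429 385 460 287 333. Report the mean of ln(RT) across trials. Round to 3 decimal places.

ln(RT): 6.0064, 6.0615, 5.9532, 6.1312, 5.6595, 5.8081
Σ ln(RT) = 35.6199
Mean = 35.6199/6 = 5.93665

5.937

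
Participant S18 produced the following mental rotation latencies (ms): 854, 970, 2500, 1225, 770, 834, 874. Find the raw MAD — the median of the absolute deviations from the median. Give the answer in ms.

Sorted: 770, 834, 854, 874, 970, 1225, 2500 → median = 874
|x − 874|: 20, 96, 1626, 351, 104, 40, 0
Sorted deviations: 0, 20, 40, 96, 104, 351, 1626 → MAD = 96

96 ms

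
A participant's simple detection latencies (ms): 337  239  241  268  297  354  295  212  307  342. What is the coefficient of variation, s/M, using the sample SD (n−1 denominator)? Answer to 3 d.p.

0.167

n = 10, Σ = 2892, M = 289.2000
Σ(x−M)² = 20935.600; s = √(20935.600/9) = 48.2305
CV = 48.2305 / 289.2000 = 0.16677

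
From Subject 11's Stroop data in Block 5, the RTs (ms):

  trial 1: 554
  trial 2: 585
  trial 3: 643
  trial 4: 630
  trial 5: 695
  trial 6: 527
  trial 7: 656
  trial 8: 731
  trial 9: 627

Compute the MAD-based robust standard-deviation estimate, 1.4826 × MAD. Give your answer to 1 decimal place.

Sorted: 527, 554, 585, 627, 630, 643, 656, 695, 731 → median = 630
|x − 630| sorted: 0, 3, 13, 26, 45, 65, 76, 101, 103 → MAD = 45
Robust SD ≈ 1.4826 × 45 = 66.717

66.7 ms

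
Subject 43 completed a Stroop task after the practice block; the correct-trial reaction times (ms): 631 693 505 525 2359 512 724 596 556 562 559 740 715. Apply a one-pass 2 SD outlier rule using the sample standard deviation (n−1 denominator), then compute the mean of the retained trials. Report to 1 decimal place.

609.8 ms

n = 13, ΣRT = 9677, M = 744.385
Σ(x−M)² = 2908353.08; s = √(2908353.08/12) = 492.304
Cutoffs: 744.385 ± 2·492.304 → [-240.2, 1729.0]
Outside: 2359 → excluded.
Retained (n=12): Σ = 7318, mean = 7318/12 = 609.833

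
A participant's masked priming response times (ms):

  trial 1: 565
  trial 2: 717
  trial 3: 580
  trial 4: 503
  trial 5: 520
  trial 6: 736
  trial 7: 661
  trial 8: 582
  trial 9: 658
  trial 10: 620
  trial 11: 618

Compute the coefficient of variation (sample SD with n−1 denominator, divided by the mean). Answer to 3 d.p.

0.121

n = 11, Σ = 6760, M = 614.5455
Σ(x−M)² = 55424.727; s = √(55424.727/10) = 74.4478
CV = 74.4478 / 614.5455 = 0.12114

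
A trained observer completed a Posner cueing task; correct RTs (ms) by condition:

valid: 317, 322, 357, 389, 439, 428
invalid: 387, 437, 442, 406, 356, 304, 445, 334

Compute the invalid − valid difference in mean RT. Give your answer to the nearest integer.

M(valid) = 2252/6 = 375.333
M(invalid) = 3111/8 = 388.875
Difference = 388.875 − 375.333 = 13.542 ms

14 ms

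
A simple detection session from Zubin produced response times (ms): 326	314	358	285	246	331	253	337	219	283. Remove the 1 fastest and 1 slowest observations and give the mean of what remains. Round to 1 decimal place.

Sorted: 219, 246, 253, 283, 285, 314, 326, 331, 337, 358
Drop lowest 1 (219) and highest 1 (358)
Remaining (n=8): Σ = 2375, mean = 2375/8 = 296.875

296.9 ms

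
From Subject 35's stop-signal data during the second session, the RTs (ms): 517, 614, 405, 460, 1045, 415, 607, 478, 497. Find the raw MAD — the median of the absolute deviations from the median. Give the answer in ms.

82 ms

Sorted: 405, 415, 460, 478, 497, 517, 607, 614, 1045 → median = 497
|x − 497|: 20, 117, 92, 37, 548, 82, 110, 19, 0
Sorted deviations: 0, 19, 20, 37, 82, 92, 110, 117, 548 → MAD = 82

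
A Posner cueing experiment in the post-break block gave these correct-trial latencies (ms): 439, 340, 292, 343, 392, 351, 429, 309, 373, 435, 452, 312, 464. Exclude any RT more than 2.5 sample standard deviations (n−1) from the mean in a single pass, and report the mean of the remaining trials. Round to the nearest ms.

n = 13, ΣRT = 4931, M = 379.308
Σ(x−M)² = 42552.77; s = √(42552.77/12) = 59.549
Cutoffs: 379.308 ± 2.5·59.549 → [230.4, 528.2]
No RTs fall outside the cutoffs; all 13 retained. Mean = 4931/13 = 379.308

379 ms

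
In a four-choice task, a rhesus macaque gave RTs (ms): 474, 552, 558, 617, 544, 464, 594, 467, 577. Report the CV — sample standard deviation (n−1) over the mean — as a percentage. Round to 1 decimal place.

n = 9, Σ = 4847, M = 538.5556
Σ(x−M)² = 26140.222; s = √(26140.222/8) = 57.1623
CV = 57.1623 / 538.5556 = 0.10614 = 10.614%

10.6%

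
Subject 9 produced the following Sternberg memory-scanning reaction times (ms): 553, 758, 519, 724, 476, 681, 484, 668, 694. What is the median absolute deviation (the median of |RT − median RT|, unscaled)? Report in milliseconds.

90 ms

Sorted: 476, 484, 519, 553, 668, 681, 694, 724, 758 → median = 668
|x − 668|: 115, 90, 149, 56, 192, 13, 184, 0, 26
Sorted deviations: 0, 13, 26, 56, 90, 115, 149, 184, 192 → MAD = 90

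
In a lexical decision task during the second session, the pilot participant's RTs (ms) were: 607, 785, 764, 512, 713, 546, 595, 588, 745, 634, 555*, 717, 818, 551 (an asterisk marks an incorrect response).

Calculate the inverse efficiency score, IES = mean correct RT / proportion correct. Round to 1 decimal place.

Correct trials (n=13): 607, 785, 764, 512, 713, 546, 595, 588, 745, 634, 717, 818, 551
Mean correct RT = 8575/13 = 659.6154 ms
Proportion correct = 13/14
IES = 659.6154 / (13/14) = 710.355 ms

710.4 ms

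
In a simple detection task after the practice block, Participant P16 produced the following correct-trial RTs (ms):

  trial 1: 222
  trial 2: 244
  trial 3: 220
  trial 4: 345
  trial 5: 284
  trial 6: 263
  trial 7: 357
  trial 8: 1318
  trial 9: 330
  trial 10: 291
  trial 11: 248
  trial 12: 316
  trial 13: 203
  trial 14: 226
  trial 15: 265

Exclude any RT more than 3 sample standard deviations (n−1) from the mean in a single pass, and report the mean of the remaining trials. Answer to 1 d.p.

272.4 ms

n = 15, ΣRT = 5132, M = 342.133
Σ(x−M)² = 1052265.73; s = √(1052265.73/14) = 274.157
Cutoffs: 342.133 ± 3·274.157 → [-480.3, 1164.6]
Outside: 1318 → excluded.
Retained (n=14): Σ = 3814, mean = 3814/14 = 272.429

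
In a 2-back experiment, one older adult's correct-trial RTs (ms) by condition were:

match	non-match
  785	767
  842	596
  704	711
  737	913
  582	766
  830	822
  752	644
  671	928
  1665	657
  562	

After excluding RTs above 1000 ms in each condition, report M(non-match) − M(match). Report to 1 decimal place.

37.7 ms

match: exclude 1665
M(match) = 6465/9 = 718.333
M(non-match) = 6804/9 = 756.000
Difference = 756.000 − 718.333 = 37.667 ms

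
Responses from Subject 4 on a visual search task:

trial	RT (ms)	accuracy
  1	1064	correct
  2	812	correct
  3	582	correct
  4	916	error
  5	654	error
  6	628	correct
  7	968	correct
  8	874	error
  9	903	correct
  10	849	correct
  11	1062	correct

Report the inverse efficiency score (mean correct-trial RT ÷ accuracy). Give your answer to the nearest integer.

1180 ms

Correct trials (n=8): 1064, 812, 582, 628, 968, 903, 849, 1062
Mean correct RT = 6868/8 = 858.5000 ms
Proportion correct = 8/11
IES = 858.5000 / (8/11) = 1180.438 ms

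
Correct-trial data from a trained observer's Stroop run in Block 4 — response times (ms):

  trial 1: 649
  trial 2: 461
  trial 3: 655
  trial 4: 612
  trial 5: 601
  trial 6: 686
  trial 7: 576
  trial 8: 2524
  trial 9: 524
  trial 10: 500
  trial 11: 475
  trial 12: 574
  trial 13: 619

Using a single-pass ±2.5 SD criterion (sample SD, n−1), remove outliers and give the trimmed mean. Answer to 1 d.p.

577.7 ms

n = 13, ΣRT = 9456, M = 727.385
Σ(x−M)² = 3556129.08; s = √(3556129.08/12) = 544.375
Cutoffs: 727.385 ± 2.5·544.375 → [-633.6, 2088.3]
Outside: 2524 → excluded.
Retained (n=12): Σ = 6932, mean = 6932/12 = 577.667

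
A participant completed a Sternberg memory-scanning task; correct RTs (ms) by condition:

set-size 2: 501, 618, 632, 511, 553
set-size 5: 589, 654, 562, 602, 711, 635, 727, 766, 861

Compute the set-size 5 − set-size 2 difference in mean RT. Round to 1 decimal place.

M(set-size 2) = 2815/5 = 563.000
M(set-size 5) = 6107/9 = 678.556
Difference = 678.556 − 563.000 = 115.556 ms

115.6 ms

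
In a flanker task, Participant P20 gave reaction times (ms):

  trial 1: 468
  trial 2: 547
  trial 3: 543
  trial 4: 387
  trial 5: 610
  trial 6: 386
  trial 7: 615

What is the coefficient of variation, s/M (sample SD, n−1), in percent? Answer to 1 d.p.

n = 7, Σ = 3556, M = 508.0000
Σ(x−M)² = 55724.000; s = √(55724.000/6) = 96.3708
CV = 96.3708 / 508.0000 = 0.18971 = 18.971%

19.0%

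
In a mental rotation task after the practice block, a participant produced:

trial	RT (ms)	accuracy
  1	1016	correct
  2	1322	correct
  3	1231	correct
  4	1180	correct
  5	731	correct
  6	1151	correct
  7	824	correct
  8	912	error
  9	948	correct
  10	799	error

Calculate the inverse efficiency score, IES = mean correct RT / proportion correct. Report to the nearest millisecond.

1313 ms

Correct trials (n=8): 1016, 1322, 1231, 1180, 731, 1151, 824, 948
Mean correct RT = 8403/8 = 1050.3750 ms
Proportion correct = 8/10
IES = 1050.3750 / (8/10) = 1312.969 ms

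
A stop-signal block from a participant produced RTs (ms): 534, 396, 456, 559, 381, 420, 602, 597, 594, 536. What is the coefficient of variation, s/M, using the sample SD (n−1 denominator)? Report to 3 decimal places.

n = 10, Σ = 5075, M = 507.5000
Σ(x−M)² = 67332.500; s = √(67332.500/9) = 86.4950
CV = 86.4950 / 507.5000 = 0.17043

0.170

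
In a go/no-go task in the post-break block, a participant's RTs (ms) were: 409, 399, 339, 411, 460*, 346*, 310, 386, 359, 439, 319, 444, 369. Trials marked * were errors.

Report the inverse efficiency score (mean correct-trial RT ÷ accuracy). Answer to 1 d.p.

Correct trials (n=11): 409, 399, 339, 411, 310, 386, 359, 439, 319, 444, 369
Mean correct RT = 4184/11 = 380.3636 ms
Proportion correct = 11/13
IES = 380.3636 / (11/13) = 449.521 ms

449.5 ms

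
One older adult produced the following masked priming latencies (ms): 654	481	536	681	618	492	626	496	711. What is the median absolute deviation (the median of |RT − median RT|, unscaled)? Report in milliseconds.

Sorted: 481, 492, 496, 536, 618, 626, 654, 681, 711 → median = 618
|x − 618|: 36, 137, 82, 63, 0, 126, 8, 122, 93
Sorted deviations: 0, 8, 36, 63, 82, 93, 122, 126, 137 → MAD = 82

82 ms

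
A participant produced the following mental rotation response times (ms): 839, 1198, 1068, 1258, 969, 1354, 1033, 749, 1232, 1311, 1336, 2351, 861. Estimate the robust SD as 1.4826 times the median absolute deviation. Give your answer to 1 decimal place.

231.3 ms

Sorted: 749, 839, 861, 969, 1033, 1068, 1198, 1232, 1258, 1311, 1336, 1354, 2351 → median = 1198
|x − 1198| sorted: 0, 34, 60, 113, 130, 138, 156, 165, 229, 337, 359, 449, 1153 → MAD = 156
Robust SD ≈ 1.4826 × 156 = 231.286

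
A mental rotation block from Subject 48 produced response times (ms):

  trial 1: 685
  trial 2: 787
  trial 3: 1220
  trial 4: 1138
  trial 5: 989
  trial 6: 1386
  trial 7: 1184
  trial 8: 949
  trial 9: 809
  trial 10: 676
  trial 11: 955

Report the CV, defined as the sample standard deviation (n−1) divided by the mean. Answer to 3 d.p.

0.236

n = 11, Σ = 10778, M = 979.8182
Σ(x−M)² = 536613.636; s = √(536613.636/10) = 231.6492
CV = 231.6492 / 979.8182 = 0.23642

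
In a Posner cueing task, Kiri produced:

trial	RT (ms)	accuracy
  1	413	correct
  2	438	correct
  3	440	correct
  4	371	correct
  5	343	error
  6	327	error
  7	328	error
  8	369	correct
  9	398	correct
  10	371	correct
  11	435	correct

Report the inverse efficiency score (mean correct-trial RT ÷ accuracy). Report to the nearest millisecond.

556 ms

Correct trials (n=8): 413, 438, 440, 371, 369, 398, 371, 435
Mean correct RT = 3235/8 = 404.3750 ms
Proportion correct = 8/11
IES = 404.3750 / (8/11) = 556.016 ms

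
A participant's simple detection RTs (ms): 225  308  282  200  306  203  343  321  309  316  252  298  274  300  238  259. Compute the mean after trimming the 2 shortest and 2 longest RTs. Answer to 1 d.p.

Sorted: 200, 203, 225, 238, 252, 259, 274, 282, 298, 300, 306, 308, 309, 316, 321, 343
Drop lowest 2 (200, 203) and highest 2 (321, 343)
Remaining (n=12): Σ = 3367, mean = 3367/12 = 280.583

280.6 ms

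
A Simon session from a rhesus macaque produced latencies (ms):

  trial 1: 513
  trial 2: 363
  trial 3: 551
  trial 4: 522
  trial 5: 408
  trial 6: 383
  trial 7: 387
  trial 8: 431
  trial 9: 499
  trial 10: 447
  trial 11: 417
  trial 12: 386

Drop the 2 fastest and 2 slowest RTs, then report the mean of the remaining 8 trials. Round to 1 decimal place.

436.0 ms

Sorted: 363, 383, 386, 387, 408, 417, 431, 447, 499, 513, 522, 551
Drop lowest 2 (363, 383) and highest 2 (522, 551)
Remaining (n=8): Σ = 3488, mean = 3488/8 = 436.000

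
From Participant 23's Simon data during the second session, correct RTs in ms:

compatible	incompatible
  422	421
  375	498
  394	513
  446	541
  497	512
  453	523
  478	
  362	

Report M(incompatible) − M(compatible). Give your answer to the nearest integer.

M(compatible) = 3427/8 = 428.375
M(incompatible) = 3008/6 = 501.333
Difference = 501.333 − 428.375 = 72.958 ms

73 ms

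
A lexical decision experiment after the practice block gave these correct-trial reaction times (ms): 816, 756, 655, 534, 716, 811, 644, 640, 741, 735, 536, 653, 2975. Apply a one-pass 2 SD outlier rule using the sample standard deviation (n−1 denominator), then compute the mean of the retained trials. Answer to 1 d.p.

n = 13, ΣRT = 11212, M = 862.462
Σ(x−M)² = 4930003.23; s = √(4930003.23/12) = 640.963
Cutoffs: 862.462 ± 2·640.963 → [-419.5, 2144.4]
Outside: 2975 → excluded.
Retained (n=12): Σ = 8237, mean = 8237/12 = 686.417

686.4 ms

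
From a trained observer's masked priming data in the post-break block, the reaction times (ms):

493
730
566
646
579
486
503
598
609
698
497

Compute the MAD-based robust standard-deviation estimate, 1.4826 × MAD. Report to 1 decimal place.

Sorted: 486, 493, 497, 503, 566, 579, 598, 609, 646, 698, 730 → median = 579
|x − 579| sorted: 0, 13, 19, 30, 67, 76, 82, 86, 93, 119, 151 → MAD = 76
Robust SD ≈ 1.4826 × 76 = 112.678

112.7 ms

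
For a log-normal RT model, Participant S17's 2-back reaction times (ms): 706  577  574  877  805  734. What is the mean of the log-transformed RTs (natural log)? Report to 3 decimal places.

6.556

ln(RT): 6.5596, 6.3578, 6.3526, 6.7765, 6.6908, 6.5985
Σ ln(RT) = 39.3359
Mean = 39.3359/6 = 6.55599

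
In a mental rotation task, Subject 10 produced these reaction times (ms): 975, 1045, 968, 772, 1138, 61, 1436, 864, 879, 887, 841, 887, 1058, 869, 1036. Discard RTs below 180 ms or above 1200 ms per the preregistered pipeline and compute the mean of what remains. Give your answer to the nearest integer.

Excluded: 61, 1436
Retained (n=13): Σ = 12219
Mean = 12219/13 = 939.9231

940 ms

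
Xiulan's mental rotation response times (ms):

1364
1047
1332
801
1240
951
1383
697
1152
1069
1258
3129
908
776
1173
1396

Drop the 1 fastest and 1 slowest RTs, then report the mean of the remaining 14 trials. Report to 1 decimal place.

Sorted: 697, 776, 801, 908, 951, 1047, 1069, 1152, 1173, 1240, 1258, 1332, 1364, 1383, 1396, 3129
Drop lowest 1 (697) and highest 1 (3129)
Remaining (n=14): Σ = 15850, mean = 15850/14 = 1132.143

1132.1 ms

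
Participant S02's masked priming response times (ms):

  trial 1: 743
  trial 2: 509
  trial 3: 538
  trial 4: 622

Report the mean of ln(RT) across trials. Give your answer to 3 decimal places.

ln(RT): 6.6107, 6.2324, 6.2879, 6.4329
Σ ln(RT) = 25.5639
Mean = 25.5639/4 = 6.39099

6.391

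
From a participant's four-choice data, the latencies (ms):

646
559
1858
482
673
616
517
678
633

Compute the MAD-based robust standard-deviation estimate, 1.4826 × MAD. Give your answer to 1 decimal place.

Sorted: 482, 517, 559, 616, 633, 646, 673, 678, 1858 → median = 633
|x − 633| sorted: 0, 13, 17, 40, 45, 74, 116, 151, 1225 → MAD = 45
Robust SD ≈ 1.4826 × 45 = 66.717

66.7 ms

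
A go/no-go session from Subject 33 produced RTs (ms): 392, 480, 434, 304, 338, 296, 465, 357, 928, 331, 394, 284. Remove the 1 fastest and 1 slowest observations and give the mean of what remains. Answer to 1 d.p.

Sorted: 284, 296, 304, 331, 338, 357, 392, 394, 434, 465, 480, 928
Drop lowest 1 (284) and highest 1 (928)
Remaining (n=10): Σ = 3791, mean = 3791/10 = 379.100

379.1 ms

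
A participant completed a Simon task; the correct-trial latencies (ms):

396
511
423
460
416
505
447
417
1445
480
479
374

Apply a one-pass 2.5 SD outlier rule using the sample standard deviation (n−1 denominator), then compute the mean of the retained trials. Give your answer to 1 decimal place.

n = 12, ΣRT = 6353, M = 529.417
Σ(x−M)² = 934602.92; s = √(934602.92/11) = 291.486
Cutoffs: 529.417 ± 2.5·291.486 → [-199.3, 1258.1]
Outside: 1445 → excluded.
Retained (n=11): Σ = 4908, mean = 4908/11 = 446.182

446.2 ms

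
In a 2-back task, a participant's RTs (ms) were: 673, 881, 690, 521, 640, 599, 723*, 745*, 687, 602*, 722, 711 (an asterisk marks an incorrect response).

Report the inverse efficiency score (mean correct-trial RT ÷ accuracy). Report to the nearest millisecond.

907 ms

Correct trials (n=9): 673, 881, 690, 521, 640, 599, 687, 722, 711
Mean correct RT = 6124/9 = 680.4444 ms
Proportion correct = 9/12
IES = 680.4444 / (9/12) = 907.259 ms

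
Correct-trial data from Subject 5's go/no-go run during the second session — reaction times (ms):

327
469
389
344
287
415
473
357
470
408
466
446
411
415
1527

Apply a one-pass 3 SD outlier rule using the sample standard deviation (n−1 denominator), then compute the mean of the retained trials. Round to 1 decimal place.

405.5 ms

n = 15, ΣRT = 7204, M = 480.267
Σ(x−M)² = 1218788.93; s = √(1218788.93/14) = 295.053
Cutoffs: 480.267 ± 3·295.053 → [-404.9, 1365.4]
Outside: 1527 → excluded.
Retained (n=14): Σ = 5677, mean = 5677/14 = 405.500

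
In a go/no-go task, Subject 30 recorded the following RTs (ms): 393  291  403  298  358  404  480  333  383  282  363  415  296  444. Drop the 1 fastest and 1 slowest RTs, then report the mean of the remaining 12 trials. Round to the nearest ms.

365 ms

Sorted: 282, 291, 296, 298, 333, 358, 363, 383, 393, 403, 404, 415, 444, 480
Drop lowest 1 (282) and highest 1 (480)
Remaining (n=12): Σ = 4381, mean = 4381/12 = 365.083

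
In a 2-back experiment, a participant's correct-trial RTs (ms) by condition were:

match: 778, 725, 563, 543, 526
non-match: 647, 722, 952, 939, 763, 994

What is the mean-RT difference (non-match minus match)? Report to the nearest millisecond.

M(match) = 3135/5 = 627.000
M(non-match) = 5017/6 = 836.167
Difference = 836.167 − 627.000 = 209.167 ms

209 ms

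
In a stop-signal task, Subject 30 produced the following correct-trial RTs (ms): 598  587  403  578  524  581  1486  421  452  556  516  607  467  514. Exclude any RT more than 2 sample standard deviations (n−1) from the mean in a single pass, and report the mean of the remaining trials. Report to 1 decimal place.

523.4 ms

n = 14, ΣRT = 8290, M = 592.143
Σ(x−M)² = 917805.71; s = √(917805.71/13) = 265.707
Cutoffs: 592.143 ± 2·265.707 → [60.7, 1123.6]
Outside: 1486 → excluded.
Retained (n=13): Σ = 6804, mean = 6804/13 = 523.385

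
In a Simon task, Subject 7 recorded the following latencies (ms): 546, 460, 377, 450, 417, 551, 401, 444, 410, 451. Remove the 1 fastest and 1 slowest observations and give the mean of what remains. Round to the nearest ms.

447 ms

Sorted: 377, 401, 410, 417, 444, 450, 451, 460, 546, 551
Drop lowest 1 (377) and highest 1 (551)
Remaining (n=8): Σ = 3579, mean = 3579/8 = 447.375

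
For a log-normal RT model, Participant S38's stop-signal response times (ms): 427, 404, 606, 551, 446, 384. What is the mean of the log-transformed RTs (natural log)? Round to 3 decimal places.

6.138

ln(RT): 6.0568, 6.0014, 6.4069, 6.3117, 6.1003, 5.9506
Σ ln(RT) = 36.8278
Mean = 36.8278/6 = 6.13796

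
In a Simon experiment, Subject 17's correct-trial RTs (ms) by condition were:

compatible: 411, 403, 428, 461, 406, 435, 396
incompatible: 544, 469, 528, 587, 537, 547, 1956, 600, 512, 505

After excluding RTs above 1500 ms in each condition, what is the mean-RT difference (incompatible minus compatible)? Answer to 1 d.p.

116.6 ms

incompatible: exclude 1956
M(compatible) = 2940/7 = 420.000
M(incompatible) = 4829/9 = 536.556
Difference = 536.556 − 420.000 = 116.556 ms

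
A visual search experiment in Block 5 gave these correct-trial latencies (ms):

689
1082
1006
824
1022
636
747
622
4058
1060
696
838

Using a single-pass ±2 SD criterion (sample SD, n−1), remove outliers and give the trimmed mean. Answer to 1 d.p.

838.4 ms

n = 12, ΣRT = 13280, M = 1106.667
Σ(x−M)² = 9811420.67; s = √(9811420.67/11) = 944.430
Cutoffs: 1106.667 ± 2·944.430 → [-782.2, 2995.5]
Outside: 4058 → excluded.
Retained (n=11): Σ = 9222, mean = 9222/11 = 838.364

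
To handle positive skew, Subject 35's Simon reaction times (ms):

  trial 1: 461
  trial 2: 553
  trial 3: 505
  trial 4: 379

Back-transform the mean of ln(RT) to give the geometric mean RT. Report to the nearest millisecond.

ln(RT): 6.1334, 6.3154, 6.2246, 5.9375
Mean ln(RT) = 24.6109/4 = 6.15271
Geometric mean = exp(6.15271) = 469.99 ms

470 ms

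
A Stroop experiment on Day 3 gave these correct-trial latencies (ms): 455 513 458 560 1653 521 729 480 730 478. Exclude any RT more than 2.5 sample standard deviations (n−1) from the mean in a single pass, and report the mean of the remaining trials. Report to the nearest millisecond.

n = 10, ΣRT = 6577, M = 657.700
Σ(x−M)² = 1194940.10; s = √(1194940.10/9) = 364.378
Cutoffs: 657.700 ± 2.5·364.378 → [-253.2, 1568.6]
Outside: 1653 → excluded.
Retained (n=9): Σ = 4924, mean = 4924/9 = 547.111

547 ms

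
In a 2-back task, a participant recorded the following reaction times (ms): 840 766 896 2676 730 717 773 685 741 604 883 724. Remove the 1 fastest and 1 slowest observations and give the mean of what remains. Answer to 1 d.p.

775.5 ms

Sorted: 604, 685, 717, 724, 730, 741, 766, 773, 840, 883, 896, 2676
Drop lowest 1 (604) and highest 1 (2676)
Remaining (n=10): Σ = 7755, mean = 7755/10 = 775.500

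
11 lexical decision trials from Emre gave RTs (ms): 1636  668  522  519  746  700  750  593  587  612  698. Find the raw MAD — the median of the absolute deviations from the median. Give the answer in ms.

Sorted: 519, 522, 587, 593, 612, 668, 698, 700, 746, 750, 1636 → median = 668
|x − 668|: 968, 0, 146, 149, 78, 32, 82, 75, 81, 56, 30
Sorted deviations: 0, 30, 32, 56, 75, 78, 81, 82, 146, 149, 968 → MAD = 78

78 ms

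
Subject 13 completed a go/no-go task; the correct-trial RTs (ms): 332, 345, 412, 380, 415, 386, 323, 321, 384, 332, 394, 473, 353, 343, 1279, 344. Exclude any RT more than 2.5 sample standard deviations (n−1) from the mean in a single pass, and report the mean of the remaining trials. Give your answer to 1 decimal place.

n = 16, ΣRT = 6816, M = 426.000
Σ(x−M)² = 801448.00; s = √(801448.00/15) = 231.149
Cutoffs: 426.000 ± 2.5·231.149 → [-151.9, 1003.9]
Outside: 1279 → excluded.
Retained (n=15): Σ = 5537, mean = 5537/15 = 369.133

369.1 ms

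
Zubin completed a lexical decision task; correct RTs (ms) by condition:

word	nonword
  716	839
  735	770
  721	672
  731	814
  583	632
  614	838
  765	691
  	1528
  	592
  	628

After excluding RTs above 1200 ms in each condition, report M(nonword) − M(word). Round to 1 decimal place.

24.6 ms

nonword: exclude 1528
M(word) = 4865/7 = 695.000
M(nonword) = 6476/9 = 719.556
Difference = 719.556 − 695.000 = 24.556 ms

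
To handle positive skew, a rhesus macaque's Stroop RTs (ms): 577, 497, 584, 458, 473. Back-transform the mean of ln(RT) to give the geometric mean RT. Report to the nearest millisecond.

515 ms

ln(RT): 6.3578, 6.2086, 6.3699, 6.1269, 6.1591
Mean ln(RT) = 31.2223/5 = 6.24446
Geometric mean = exp(6.24446) = 515.15 ms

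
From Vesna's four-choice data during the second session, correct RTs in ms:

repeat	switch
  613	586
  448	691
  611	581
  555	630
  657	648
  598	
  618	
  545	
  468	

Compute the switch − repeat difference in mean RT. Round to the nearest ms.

59 ms

M(repeat) = 5113/9 = 568.111
M(switch) = 3136/5 = 627.200
Difference = 627.200 − 568.111 = 59.089 ms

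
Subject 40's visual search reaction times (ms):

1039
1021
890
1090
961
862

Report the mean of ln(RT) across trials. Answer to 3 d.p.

ln(RT): 6.9460, 6.9285, 6.7912, 6.9939, 6.8680, 6.7593
Σ ln(RT) = 41.2869
Mean = 41.2869/6 = 6.88116

6.881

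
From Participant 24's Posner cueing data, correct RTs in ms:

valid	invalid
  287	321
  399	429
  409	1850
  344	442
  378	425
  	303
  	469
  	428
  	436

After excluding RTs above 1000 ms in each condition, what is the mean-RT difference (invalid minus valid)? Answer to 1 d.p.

43.2 ms

invalid: exclude 1850
M(valid) = 1817/5 = 363.400
M(invalid) = 3253/8 = 406.625
Difference = 406.625 − 363.400 = 43.225 ms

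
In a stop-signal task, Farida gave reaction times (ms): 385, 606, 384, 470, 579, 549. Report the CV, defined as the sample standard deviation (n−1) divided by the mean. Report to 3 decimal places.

0.196

n = 6, Σ = 2973, M = 495.5000
Σ(x−M)² = 47337.500; s = √(47337.500/5) = 97.3011
CV = 97.3011 / 495.5000 = 0.19637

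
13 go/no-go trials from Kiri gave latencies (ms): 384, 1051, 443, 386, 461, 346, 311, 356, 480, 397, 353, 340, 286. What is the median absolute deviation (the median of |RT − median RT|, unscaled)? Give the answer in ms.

44 ms

Sorted: 286, 311, 340, 346, 353, 356, 384, 386, 397, 443, 461, 480, 1051 → median = 384
|x − 384|: 0, 667, 59, 2, 77, 38, 73, 28, 96, 13, 31, 44, 98
Sorted deviations: 0, 2, 13, 28, 31, 38, 44, 59, 73, 77, 96, 98, 667 → MAD = 44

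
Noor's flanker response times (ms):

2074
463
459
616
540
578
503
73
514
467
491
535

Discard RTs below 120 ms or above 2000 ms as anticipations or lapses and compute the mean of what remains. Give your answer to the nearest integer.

Excluded: 73, 2074
Retained (n=10): Σ = 5166
Mean = 5166/10 = 516.6000

517 ms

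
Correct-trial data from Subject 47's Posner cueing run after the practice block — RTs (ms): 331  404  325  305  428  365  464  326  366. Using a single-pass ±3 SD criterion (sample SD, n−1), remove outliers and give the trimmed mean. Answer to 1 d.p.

368.2 ms

n = 9, ΣRT = 3314, M = 368.222
Σ(x−M)² = 23075.56; s = √(23075.56/8) = 53.707
Cutoffs: 368.222 ± 3·53.707 → [207.1, 529.3]
No RTs fall outside the cutoffs; all 9 retained. Mean = 3314/9 = 368.222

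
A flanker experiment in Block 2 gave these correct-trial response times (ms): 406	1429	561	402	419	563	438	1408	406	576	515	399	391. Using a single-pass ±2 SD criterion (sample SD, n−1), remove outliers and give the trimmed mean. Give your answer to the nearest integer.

461 ms

n = 13, ΣRT = 7913, M = 608.692
Σ(x−M)² = 1607376.77; s = √(1607376.77/12) = 365.989
Cutoffs: 608.692 ± 2·365.989 → [-123.3, 1340.7]
Outside: 1408, 1429 → excluded.
Retained (n=11): Σ = 5076, mean = 5076/11 = 461.455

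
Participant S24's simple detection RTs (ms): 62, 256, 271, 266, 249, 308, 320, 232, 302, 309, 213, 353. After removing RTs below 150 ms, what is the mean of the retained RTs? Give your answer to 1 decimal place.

Excluded: 62
Retained (n=11): Σ = 3079
Mean = 3079/11 = 279.9091

279.9 ms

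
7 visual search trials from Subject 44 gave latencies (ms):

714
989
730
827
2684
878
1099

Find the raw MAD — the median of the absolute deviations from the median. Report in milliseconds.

Sorted: 714, 730, 827, 878, 989, 1099, 2684 → median = 878
|x − 878|: 164, 111, 148, 51, 1806, 0, 221
Sorted deviations: 0, 51, 111, 148, 164, 221, 1806 → MAD = 148

148 ms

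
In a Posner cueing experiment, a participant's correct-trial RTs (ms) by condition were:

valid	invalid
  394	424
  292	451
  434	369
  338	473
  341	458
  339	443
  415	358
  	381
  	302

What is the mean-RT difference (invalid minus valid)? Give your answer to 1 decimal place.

M(valid) = 2553/7 = 364.714
M(invalid) = 3659/9 = 406.556
Difference = 406.556 − 364.714 = 41.841 ms

41.8 ms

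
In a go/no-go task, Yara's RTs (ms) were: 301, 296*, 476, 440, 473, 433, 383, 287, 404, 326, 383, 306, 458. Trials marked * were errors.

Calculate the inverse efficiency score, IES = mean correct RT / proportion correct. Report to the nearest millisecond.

Correct trials (n=12): 301, 476, 440, 473, 433, 383, 287, 404, 326, 383, 306, 458
Mean correct RT = 4670/12 = 389.1667 ms
Proportion correct = 12/13
IES = 389.1667 / (12/13) = 421.597 ms

422 ms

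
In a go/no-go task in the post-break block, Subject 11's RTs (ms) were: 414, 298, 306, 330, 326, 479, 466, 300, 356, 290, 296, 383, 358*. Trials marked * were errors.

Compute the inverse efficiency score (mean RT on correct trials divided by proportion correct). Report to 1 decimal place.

383.1 ms

Correct trials (n=12): 414, 298, 306, 330, 326, 479, 466, 300, 356, 290, 296, 383
Mean correct RT = 4244/12 = 353.6667 ms
Proportion correct = 12/13
IES = 353.6667 / (12/13) = 383.139 ms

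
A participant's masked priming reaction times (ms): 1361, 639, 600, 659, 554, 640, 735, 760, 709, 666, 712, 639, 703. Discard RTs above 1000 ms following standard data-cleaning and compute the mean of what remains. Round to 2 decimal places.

668.00 ms

Excluded: 1361
Retained (n=12): Σ = 8016
Mean = 8016/12 = 668.0000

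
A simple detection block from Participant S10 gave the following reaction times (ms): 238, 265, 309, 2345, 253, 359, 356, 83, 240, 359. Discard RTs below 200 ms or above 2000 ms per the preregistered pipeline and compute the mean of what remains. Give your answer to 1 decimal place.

Excluded: 83, 2345
Retained (n=8): Σ = 2379
Mean = 2379/8 = 297.3750

297.4 ms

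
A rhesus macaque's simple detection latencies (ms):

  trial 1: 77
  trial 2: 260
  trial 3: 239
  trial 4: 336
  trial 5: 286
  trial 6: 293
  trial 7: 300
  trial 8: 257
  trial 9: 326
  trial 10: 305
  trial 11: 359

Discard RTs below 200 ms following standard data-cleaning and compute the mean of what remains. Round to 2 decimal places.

296.10 ms

Excluded: 77
Retained (n=10): Σ = 2961
Mean = 2961/10 = 296.1000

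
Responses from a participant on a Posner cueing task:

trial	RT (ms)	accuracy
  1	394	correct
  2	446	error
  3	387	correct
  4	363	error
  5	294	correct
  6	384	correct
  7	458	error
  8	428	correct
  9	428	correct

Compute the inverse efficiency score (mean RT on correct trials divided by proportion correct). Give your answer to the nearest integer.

579 ms

Correct trials (n=6): 394, 387, 294, 384, 428, 428
Mean correct RT = 2315/6 = 385.8333 ms
Proportion correct = 6/9
IES = 385.8333 / (6/9) = 578.750 ms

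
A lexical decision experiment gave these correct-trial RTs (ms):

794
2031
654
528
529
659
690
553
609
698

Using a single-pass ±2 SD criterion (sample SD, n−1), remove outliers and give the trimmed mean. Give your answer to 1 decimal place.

n = 10, ΣRT = 7745, M = 774.500
Σ(x−M)² = 1817510.50; s = √(1817510.50/9) = 449.384
Cutoffs: 774.500 ± 2·449.384 → [-124.3, 1673.3]
Outside: 2031 → excluded.
Retained (n=9): Σ = 5714, mean = 5714/9 = 634.889

634.9 ms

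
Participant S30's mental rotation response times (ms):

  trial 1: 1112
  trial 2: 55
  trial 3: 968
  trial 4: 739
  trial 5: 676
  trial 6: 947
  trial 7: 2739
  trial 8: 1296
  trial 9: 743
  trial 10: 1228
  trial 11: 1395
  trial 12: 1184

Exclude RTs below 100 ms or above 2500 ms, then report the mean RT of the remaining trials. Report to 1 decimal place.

Excluded: 55, 2739
Retained (n=10): Σ = 10288
Mean = 10288/10 = 1028.8000

1028.8 ms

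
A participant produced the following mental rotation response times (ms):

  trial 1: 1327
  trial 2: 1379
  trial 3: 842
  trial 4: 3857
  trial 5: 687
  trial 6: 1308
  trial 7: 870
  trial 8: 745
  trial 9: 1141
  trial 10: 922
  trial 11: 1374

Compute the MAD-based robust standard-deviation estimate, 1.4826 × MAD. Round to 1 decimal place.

352.9 ms

Sorted: 687, 745, 842, 870, 922, 1141, 1308, 1327, 1374, 1379, 3857 → median = 1141
|x − 1141| sorted: 0, 167, 186, 219, 233, 238, 271, 299, 396, 454, 2716 → MAD = 238
Robust SD ≈ 1.4826 × 238 = 352.859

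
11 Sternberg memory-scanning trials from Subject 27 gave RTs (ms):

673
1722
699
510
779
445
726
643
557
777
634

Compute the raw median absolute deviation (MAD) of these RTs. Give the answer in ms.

104 ms

Sorted: 445, 510, 557, 634, 643, 673, 699, 726, 777, 779, 1722 → median = 673
|x − 673|: 0, 1049, 26, 163, 106, 228, 53, 30, 116, 104, 39
Sorted deviations: 0, 26, 30, 39, 53, 104, 106, 116, 163, 228, 1049 → MAD = 104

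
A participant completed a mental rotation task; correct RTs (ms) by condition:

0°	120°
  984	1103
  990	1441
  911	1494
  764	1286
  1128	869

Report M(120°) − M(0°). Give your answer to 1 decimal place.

M(0°) = 4777/5 = 955.400
M(120°) = 6193/5 = 1238.600
Difference = 1238.600 − 955.400 = 283.200 ms

283.2 ms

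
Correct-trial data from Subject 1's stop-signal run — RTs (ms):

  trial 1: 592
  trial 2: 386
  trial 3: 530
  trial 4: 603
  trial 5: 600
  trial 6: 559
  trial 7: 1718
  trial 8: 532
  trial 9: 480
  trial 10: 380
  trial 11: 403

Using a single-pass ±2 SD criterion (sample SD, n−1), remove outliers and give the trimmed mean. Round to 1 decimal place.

506.5 ms

n = 11, ΣRT = 6783, M = 616.636
Σ(x−M)² = 1405562.55; s = √(1405562.55/10) = 374.908
Cutoffs: 616.636 ± 2·374.908 → [-133.2, 1366.5]
Outside: 1718 → excluded.
Retained (n=10): Σ = 5065, mean = 5065/10 = 506.500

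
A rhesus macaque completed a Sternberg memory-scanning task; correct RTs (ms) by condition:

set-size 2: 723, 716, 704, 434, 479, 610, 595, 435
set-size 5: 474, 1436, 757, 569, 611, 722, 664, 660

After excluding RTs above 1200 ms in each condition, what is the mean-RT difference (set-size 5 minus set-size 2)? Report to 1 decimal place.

set-size 5: exclude 1436
M(set-size 2) = 4696/8 = 587.000
M(set-size 5) = 4457/7 = 636.714
Difference = 636.714 − 587.000 = 49.714 ms

49.7 ms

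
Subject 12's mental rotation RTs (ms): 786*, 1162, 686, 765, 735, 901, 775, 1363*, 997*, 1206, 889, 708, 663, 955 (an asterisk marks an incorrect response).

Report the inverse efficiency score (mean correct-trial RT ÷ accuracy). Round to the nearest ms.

1093 ms

Correct trials (n=11): 1162, 686, 765, 735, 901, 775, 1206, 889, 708, 663, 955
Mean correct RT = 9445/11 = 858.6364 ms
Proportion correct = 11/14
IES = 858.6364 / (11/14) = 1092.810 ms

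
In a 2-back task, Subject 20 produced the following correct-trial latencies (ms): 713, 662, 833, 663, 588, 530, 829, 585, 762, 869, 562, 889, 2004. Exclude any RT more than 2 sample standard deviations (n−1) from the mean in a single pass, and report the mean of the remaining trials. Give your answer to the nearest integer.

n = 13, ΣRT = 10489, M = 806.846
Σ(x−M)² = 1731157.69; s = √(1731157.69/12) = 379.820
Cutoffs: 806.846 ± 2·379.820 → [47.2, 1566.5]
Outside: 2004 → excluded.
Retained (n=12): Σ = 8485, mean = 8485/12 = 707.083

707 ms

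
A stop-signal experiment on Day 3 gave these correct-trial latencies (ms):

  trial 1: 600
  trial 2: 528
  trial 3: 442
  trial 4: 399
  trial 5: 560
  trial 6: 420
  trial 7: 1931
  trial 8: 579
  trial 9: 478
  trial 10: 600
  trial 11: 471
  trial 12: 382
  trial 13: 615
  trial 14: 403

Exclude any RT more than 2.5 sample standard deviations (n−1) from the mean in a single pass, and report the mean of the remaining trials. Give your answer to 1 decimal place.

n = 14, ΣRT = 8408, M = 600.571
Σ(x−M)² = 1994629.43; s = √(1994629.43/13) = 391.705
Cutoffs: 600.571 ± 2.5·391.705 → [-378.7, 1579.8]
Outside: 1931 → excluded.
Retained (n=13): Σ = 6477, mean = 6477/13 = 498.231

498.2 ms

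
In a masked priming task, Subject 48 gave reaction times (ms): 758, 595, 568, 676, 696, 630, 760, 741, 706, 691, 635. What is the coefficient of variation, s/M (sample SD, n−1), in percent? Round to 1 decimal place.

9.5%

n = 11, Σ = 7456, M = 677.8182
Σ(x−M)² = 41515.636; s = √(41515.636/10) = 64.4326
CV = 64.4326 / 677.8182 = 0.09506 = 9.506%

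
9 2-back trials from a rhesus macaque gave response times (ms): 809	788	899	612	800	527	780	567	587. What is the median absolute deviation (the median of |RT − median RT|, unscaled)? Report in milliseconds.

Sorted: 527, 567, 587, 612, 780, 788, 800, 809, 899 → median = 780
|x − 780|: 29, 8, 119, 168, 20, 253, 0, 213, 193
Sorted deviations: 0, 8, 20, 29, 119, 168, 193, 213, 253 → MAD = 119

119 ms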